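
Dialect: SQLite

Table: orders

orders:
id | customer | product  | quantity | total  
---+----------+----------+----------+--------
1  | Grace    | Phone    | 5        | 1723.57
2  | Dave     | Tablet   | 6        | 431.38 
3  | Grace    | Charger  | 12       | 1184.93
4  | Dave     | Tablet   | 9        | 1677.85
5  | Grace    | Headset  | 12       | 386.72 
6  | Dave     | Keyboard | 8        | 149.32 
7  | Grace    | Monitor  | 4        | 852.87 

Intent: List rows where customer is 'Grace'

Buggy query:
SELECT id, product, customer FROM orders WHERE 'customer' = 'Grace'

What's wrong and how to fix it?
Bug: 'customer' in single quotes is a string literal, not the column; the comparison is literal-vs-literal and never true

Fix: Remove the quotes around the column name (or use double quotes for an identifier)

Corrected query:
SELECT id, product, customer FROM orders WHERE customer = 'Grace'

Result:
id | product | customer
---+---------+---------
1  | Phone   | Grace   
3  | Charger | Grace   
5  | Headset | Grace   
7  | Monitor | Grace   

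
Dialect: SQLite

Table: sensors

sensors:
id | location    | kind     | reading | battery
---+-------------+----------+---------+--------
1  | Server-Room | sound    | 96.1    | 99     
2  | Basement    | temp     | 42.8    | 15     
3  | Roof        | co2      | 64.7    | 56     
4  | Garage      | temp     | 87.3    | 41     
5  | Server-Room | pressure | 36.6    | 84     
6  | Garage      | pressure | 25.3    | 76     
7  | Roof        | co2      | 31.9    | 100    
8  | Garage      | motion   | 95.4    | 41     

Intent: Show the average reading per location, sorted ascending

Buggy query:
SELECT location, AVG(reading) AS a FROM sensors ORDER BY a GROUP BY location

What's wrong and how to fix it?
Bug: GROUP BY must precede ORDER BY

Fix: Move ORDER BY to the end, after GROUP BY

Corrected query:
SELECT location, AVG(reading) AS a FROM sensors GROUP BY location ORDER BY a

Result:
location    | a        
------------+----------
Basement    | 42.8     
Roof        | 48.3     
Server-Room | 66.35    
Garage      | 69.333333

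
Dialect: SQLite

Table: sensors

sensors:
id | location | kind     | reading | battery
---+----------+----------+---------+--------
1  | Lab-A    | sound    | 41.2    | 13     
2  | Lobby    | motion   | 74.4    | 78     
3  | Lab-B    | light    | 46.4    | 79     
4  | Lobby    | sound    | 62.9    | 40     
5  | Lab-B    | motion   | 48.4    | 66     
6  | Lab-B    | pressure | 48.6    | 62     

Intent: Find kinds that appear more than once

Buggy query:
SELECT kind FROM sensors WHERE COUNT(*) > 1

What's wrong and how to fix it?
Bug: WHERE can't reference COUNT(*); aggregates are computed after WHERE

Fix: GROUP BY kind, then filter groups with HAVING COUNT(*) > 1

Corrected query:
SELECT kind FROM sensors GROUP BY kind HAVING COUNT(*) > 1

Result:
kind  
------
motion
sound 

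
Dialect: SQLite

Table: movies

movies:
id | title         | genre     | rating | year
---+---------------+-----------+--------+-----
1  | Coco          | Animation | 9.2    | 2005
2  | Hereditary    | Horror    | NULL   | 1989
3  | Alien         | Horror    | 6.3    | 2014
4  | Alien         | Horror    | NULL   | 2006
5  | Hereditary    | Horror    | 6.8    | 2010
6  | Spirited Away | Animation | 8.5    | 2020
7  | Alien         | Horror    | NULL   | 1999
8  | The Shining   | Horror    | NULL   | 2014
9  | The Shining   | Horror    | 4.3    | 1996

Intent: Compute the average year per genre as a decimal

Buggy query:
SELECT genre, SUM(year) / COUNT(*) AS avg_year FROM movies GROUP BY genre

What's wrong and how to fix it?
Bug: SUM(year) and COUNT(*) are both integers; the division truncates the fractional part

Fix: Multiply by 1.0 (or CAST to REAL) to force floating-point division

Corrected query:
SELECT genre, SUM(year) * 1.0 / COUNT(*) AS avg_year FROM movies GROUP BY genre

Result:
genre     | avg_year
----------+---------
Animation | 2012.5  
Horror    | 2004    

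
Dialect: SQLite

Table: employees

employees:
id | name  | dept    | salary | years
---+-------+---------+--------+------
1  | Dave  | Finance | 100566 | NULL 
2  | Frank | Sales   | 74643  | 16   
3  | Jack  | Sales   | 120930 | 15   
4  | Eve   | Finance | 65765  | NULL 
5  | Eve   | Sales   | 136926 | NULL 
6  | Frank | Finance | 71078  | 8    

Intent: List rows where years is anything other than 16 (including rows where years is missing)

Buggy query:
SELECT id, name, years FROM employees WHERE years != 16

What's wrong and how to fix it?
Bug: Inequality against NULL is unknown, not true; rows with NULL are dropped

Fix: Handle NULL separately with IS NULL alongside the inequality

Corrected query:
SELECT id, name, years FROM employees WHERE years != 16 OR years IS NULL

Result:
id | name  | years
---+-------+------
1  | Dave  | NULL 
3  | Jack  | 15   
4  | Eve   | NULL 
5  | Eve   | NULL 
6  | Frank | 8    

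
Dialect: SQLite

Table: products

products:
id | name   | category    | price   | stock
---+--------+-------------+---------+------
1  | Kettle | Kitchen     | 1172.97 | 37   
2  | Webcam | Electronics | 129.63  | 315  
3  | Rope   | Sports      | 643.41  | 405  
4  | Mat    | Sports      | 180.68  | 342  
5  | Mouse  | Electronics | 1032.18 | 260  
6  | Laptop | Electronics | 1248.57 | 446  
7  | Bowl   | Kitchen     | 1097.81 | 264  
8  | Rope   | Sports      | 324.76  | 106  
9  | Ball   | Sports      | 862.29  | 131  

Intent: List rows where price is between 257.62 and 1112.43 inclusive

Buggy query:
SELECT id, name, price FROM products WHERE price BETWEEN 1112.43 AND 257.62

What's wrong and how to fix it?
Bug: The bounds are reversed; BETWEEN a AND b requires a <= b to match anything

Fix: Swap the bounds so the smaller value comes first

Corrected query:
SELECT id, name, price FROM products WHERE price BETWEEN 257.62 AND 1112.43

Result:
id | name  | price  
---+-------+--------
3  | Rope  | 643.41 
5  | Mouse | 1032.18
7  | Bowl  | 1097.81
8  | Rope  | 324.76 
9  | Ball  | 862.29 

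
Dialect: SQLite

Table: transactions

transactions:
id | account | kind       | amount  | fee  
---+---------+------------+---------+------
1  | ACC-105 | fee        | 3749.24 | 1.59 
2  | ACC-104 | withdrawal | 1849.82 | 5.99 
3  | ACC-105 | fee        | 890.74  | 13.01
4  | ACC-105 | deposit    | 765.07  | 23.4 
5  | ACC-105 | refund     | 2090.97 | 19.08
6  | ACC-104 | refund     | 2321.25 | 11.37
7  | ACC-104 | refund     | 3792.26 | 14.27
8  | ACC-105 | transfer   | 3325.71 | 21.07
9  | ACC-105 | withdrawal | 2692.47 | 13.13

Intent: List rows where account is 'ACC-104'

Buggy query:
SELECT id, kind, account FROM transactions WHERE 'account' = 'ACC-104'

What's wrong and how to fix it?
Bug: Single quotes denote string literals in SQL; the column name is being compared as a constant string

Fix: Remove the quotes around the column name (or use double quotes for an identifier)

Corrected query:
SELECT id, kind, account FROM transactions WHERE account = 'ACC-104'

Result:
id | kind       | account
---+------------+--------
2  | withdrawal | ACC-104
6  | refund     | ACC-104
7  | refund     | ACC-104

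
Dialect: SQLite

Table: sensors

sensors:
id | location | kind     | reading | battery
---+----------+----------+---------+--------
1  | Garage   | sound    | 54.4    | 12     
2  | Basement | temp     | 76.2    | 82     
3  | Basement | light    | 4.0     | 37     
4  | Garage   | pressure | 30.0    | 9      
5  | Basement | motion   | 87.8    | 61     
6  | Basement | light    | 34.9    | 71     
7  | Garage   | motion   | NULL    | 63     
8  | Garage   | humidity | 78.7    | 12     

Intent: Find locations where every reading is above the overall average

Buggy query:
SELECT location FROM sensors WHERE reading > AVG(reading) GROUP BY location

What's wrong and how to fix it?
Bug: WHERE evaluates per row before aggregation, so AVG() is unavailable

Fix: Compute the overall average in a scalar subquery and compare each group's MIN against it in HAVING

Corrected query:
SELECT location FROM sensors GROUP BY location HAVING MIN(reading) > (SELECT AVG(reading) FROM sensors)

Result:
(no rows)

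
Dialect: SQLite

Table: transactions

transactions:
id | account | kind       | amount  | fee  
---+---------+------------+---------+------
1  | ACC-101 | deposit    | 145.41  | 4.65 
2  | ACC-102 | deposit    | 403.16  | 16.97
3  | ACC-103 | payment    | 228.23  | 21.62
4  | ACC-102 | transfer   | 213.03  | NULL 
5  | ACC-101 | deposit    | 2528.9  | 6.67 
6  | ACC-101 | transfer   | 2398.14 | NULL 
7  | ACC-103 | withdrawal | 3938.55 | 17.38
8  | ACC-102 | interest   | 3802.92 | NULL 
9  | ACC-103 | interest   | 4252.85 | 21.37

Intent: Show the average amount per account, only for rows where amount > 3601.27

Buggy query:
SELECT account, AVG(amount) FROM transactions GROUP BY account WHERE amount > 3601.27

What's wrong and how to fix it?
Bug: Row-level WHERE must come before GROUP BY in the clause order

Fix: Place WHERE between FROM and GROUP BY

Corrected query:
SELECT account, AVG(amount) FROM transactions WHERE amount > 3601.27 GROUP BY account

Result:
account | AVG(amount)
--------+------------
ACC-102 | 3802.92    
ACC-103 | 4095.7     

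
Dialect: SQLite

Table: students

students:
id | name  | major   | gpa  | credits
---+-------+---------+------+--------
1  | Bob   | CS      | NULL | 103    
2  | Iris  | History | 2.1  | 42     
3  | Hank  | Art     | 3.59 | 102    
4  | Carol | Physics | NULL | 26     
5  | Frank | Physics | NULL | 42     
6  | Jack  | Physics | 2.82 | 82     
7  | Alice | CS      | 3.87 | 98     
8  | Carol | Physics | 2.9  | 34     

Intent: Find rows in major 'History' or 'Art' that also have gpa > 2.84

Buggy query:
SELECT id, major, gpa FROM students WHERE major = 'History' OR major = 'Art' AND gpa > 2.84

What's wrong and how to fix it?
Bug: AND binds tighter than OR, so this parses as major = 'History' OR (major = 'Art' AND gpa > 2.84)

Fix: Group the OR with parentheses (or use IN), then AND the threshold

Corrected query:
SELECT id, major, gpa FROM students WHERE (major = 'History' OR major = 'Art') AND gpa > 2.84

Result:
id | major | gpa 
---+-------+-----
3  | Art   | 3.59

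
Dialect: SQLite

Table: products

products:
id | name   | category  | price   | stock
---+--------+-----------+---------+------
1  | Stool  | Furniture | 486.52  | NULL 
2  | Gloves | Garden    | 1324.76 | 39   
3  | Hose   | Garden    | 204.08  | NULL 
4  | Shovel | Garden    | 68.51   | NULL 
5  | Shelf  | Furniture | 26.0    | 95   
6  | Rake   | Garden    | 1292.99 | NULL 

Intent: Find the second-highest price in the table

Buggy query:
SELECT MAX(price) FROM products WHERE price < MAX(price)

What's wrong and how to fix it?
Bug: The inner MAX is an aggregate inside WHERE, which is not allowed

Fix: Compute the overall MAX in a subquery, then take MAX of rows below it

Corrected query:
SELECT MAX(price) FROM products WHERE price < (SELECT MAX(price) FROM products)

Result:
MAX(price)
----------
1292.99   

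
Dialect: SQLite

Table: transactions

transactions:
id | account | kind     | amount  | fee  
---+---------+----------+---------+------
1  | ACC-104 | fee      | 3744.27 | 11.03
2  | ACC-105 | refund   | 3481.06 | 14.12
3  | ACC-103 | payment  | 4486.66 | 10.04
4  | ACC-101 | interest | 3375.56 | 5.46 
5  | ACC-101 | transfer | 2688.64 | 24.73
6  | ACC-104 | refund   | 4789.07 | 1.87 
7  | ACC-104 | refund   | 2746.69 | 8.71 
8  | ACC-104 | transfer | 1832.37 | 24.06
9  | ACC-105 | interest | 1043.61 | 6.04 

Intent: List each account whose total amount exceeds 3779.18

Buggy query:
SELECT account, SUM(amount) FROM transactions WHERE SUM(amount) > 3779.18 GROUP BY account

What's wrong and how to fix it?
Bug: Aggregate functions cannot appear in a WHERE clause

Fix: Move the aggregate condition to a HAVING clause

Corrected query:
SELECT account, SUM(amount) FROM transactions GROUP BY account HAVING SUM(amount) > 3779.18

Result:
account | SUM(amount)
--------+------------
ACC-101 | 6064.2     
ACC-103 | 4486.66    
ACC-104 | 13112.4    
ACC-105 | 4524.67    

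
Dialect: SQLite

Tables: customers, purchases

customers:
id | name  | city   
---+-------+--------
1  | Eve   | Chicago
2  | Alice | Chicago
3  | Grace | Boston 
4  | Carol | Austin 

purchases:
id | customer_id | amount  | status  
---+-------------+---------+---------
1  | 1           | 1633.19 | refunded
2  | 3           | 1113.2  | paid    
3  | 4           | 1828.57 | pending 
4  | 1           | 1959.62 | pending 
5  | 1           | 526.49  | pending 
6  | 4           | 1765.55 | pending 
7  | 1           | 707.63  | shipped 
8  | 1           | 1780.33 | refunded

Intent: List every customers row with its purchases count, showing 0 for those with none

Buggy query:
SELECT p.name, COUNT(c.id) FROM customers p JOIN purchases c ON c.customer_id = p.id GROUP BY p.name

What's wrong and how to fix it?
Bug: An inner join excludes parents with zero children

Fix: Switch to LEFT JOIN to retain unmatched parent rows

Corrected query:
SELECT p.name, COUNT(c.id) FROM customers p LEFT JOIN purchases c ON c.customer_id = p.id GROUP BY p.name

Result:
name  | COUNT(c.id)
------+------------
Alice | 0          
Carol | 2          
Eve   | 5          
Grace | 1          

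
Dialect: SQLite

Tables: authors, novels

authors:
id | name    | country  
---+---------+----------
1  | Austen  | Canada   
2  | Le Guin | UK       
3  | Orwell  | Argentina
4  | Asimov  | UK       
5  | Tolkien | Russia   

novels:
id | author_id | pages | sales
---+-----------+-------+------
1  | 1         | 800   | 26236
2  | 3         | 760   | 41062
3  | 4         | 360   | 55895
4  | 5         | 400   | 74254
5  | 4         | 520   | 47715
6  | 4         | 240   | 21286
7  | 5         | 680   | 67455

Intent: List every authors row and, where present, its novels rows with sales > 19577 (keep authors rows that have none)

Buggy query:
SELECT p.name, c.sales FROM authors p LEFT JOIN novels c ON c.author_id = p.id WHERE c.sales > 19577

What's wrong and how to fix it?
Bug: A WHERE condition on the right-hand table after LEFT JOIN drops unmatched parents

Fix: Move the right-table condition into the ON clause so unmatched parents are kept

Corrected query:
SELECT p.name, c.sales FROM authors p LEFT JOIN novels c ON c.author_id = p.id AND c.sales > 19577

Result:
name    | sales
--------+------
Austen  | 26236
Le Guin | NULL 
Orwell  | 41062
Asimov  | 21286
Asimov  | 47715
Asimov  | 55895
Tolkien | 67455
Tolkien | 74254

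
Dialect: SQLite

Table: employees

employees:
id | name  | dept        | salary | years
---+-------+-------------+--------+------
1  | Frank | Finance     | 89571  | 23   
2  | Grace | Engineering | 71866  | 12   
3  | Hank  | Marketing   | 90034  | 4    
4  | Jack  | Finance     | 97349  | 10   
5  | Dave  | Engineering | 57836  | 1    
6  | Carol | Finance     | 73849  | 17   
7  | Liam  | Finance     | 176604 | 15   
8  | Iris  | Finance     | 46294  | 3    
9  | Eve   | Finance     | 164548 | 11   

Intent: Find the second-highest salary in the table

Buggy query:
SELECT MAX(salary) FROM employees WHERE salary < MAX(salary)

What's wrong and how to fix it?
Bug: The inner MAX is an aggregate inside WHERE, which is not allowed

Fix: Put the inner MAX in a scalar subquery

Corrected query:
SELECT MAX(salary) FROM employees WHERE salary < (SELECT MAX(salary) FROM employees)

Result:
MAX(salary)
-----------
164548     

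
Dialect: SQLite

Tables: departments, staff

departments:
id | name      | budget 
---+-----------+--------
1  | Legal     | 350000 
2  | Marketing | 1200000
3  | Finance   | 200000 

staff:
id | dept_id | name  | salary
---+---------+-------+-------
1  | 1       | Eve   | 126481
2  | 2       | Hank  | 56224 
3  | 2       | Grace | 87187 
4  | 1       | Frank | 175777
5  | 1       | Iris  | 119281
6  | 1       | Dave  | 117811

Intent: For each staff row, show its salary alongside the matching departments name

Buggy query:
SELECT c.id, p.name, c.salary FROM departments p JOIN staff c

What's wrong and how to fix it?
Bug: Missing join condition: each staff row is matched to all departments rows instead of just its own

Fix: Specify the join condition linking the foreign key to the parent id

Corrected query:
SELECT c.id, p.name, c.salary FROM departments p JOIN staff c ON c.dept_id = p.id

Result:
id | name      | salary
---+-----------+-------
1  | Legal     | 126481
2  | Marketing | 56224 
3  | Marketing | 87187 
4  | Legal     | 175777
5  | Legal     | 119281
6  | Legal     | 117811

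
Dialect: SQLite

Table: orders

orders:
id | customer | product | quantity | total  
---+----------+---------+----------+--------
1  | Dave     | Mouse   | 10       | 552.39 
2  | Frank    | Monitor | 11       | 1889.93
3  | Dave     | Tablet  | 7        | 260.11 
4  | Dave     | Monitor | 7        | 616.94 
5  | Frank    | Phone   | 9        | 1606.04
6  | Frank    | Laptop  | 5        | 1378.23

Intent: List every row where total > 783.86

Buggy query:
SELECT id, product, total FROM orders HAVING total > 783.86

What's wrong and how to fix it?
Bug: HAVING filters the output of aggregation, but this query has no GROUP BY and no aggregate functions, so SQLite rejects it (HAVING clause on a non-aggregate query); the condition here is per row

Fix: Replace HAVING with WHERE since the condition applies to individual rows

Corrected query:
SELECT id, product, total FROM orders WHERE total > 783.86

Result:
id | product | total  
---+---------+--------
2  | Monitor | 1889.93
5  | Phone   | 1606.04
6  | Laptop  | 1378.23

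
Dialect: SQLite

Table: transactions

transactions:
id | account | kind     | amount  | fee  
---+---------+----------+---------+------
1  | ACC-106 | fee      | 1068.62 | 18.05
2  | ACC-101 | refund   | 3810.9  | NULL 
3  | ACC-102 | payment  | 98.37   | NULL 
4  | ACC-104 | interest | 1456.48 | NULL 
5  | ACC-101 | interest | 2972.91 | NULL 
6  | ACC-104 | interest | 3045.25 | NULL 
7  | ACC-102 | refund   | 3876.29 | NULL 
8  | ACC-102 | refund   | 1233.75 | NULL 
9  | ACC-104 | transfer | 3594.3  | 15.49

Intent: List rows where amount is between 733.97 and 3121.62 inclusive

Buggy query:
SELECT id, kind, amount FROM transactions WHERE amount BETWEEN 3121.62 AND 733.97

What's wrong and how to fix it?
Bug: The bounds are reversed; BETWEEN a AND b requires a <= b to match anything

Fix: Write BETWEEN 733.97 AND 3121.62

Corrected query:
SELECT id, kind, amount FROM transactions WHERE amount BETWEEN 733.97 AND 3121.62

Result:
id | kind     | amount 
---+----------+--------
1  | fee      | 1068.62
4  | interest | 1456.48
5  | interest | 2972.91
6  | interest | 3045.25
8  | refund   | 1233.75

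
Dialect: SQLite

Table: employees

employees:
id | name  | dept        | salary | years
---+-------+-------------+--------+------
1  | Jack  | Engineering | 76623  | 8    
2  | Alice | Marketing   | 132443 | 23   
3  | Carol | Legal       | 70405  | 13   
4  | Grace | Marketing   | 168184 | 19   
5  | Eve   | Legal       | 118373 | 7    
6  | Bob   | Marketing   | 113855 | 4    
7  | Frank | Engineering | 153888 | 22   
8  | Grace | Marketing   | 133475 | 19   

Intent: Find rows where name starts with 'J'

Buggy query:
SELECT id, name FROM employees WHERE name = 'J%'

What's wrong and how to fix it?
Bug: Wildcards only work with LIKE; '=' treats '%' as a literal character

Fix: Replace '=' with LIKE so 'J%' is treated as a pattern

Corrected query:
SELECT id, name FROM employees WHERE name LIKE 'J%'

Result:
id | name
---+-----
1  | Jack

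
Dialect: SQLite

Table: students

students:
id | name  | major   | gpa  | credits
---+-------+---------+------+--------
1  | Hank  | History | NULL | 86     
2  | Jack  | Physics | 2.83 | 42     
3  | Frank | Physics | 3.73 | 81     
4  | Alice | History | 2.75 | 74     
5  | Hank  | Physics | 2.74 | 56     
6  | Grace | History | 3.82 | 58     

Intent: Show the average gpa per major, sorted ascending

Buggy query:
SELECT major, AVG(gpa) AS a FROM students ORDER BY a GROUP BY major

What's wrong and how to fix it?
Bug: ORDER BY appears before GROUP BY; SQL clause order requires GROUP BY first

Fix: Reorder: SELECT … FROM … GROUP BY … ORDER BY …

Corrected query:
SELECT major, AVG(gpa) AS a FROM students GROUP BY major ORDER BY a

Result:
major   | a    
--------+------
Physics | 3.1  
History | 3.285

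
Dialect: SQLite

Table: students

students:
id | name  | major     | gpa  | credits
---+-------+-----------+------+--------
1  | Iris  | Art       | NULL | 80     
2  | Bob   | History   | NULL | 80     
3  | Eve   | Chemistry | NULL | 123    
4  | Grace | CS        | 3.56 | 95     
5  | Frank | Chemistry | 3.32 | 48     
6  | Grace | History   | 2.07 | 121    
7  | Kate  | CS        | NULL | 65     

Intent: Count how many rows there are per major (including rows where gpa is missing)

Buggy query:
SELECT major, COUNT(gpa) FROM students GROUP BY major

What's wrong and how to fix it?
Bug: COUNT(column) counts non-NULL values only; rows with NULL gpa aren't counted

Fix: Replace COUNT(gpa) with COUNT(*)

Corrected query:
SELECT major, COUNT(*) FROM students GROUP BY major

Result:
major     | COUNT(*)
----------+---------
Art       | 1       
CS        | 2       
Chemistry | 2       
History   | 2       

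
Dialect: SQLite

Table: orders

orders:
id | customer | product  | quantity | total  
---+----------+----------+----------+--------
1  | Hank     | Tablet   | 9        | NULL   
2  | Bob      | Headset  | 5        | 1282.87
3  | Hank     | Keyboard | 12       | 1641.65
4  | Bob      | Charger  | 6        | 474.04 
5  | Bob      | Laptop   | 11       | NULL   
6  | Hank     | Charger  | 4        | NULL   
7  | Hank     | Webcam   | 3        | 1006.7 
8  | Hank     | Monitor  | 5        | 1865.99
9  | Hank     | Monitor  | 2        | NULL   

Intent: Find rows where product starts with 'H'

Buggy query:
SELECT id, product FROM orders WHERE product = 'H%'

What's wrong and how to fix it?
Bug: Wildcards only work with LIKE; '=' treats '%' as a literal character

Fix: Use LIKE for wildcard pattern matching

Corrected query:
SELECT id, product FROM orders WHERE product LIKE 'H%'

Result:
id | product
---+--------
2  | Headset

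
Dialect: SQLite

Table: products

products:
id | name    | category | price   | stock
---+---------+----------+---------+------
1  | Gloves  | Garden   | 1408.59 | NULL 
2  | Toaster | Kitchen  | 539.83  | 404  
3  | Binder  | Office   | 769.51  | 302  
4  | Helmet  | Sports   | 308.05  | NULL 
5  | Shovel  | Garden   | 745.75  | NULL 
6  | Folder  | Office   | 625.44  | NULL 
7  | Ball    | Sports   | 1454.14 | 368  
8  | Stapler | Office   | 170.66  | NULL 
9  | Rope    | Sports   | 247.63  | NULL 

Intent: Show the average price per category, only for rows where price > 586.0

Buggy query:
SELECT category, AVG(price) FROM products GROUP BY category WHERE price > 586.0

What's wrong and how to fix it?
Bug: WHERE cannot follow GROUP BY

Fix: Move the WHERE clause before GROUP BY

Corrected query:
SELECT category, AVG(price) FROM products WHERE price > 586.0 GROUP BY category

Result:
category | AVG(price)
---------+-----------
Garden   | 1077.17   
Office   | 697.475   
Sports   | 1454.14   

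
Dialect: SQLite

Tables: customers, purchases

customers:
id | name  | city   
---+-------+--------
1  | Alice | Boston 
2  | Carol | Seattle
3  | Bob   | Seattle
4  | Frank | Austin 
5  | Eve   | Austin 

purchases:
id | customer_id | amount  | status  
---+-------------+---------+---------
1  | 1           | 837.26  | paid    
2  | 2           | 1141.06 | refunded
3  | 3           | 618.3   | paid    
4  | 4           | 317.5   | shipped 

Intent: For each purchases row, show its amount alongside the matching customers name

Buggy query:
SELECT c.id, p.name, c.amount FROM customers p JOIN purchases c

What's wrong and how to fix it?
Bug: Missing join condition: each purchases row is matched to all customers rows instead of just its own

Fix: Specify the join condition linking the foreign key to the parent id

Corrected query:
SELECT c.id, p.name, c.amount FROM customers p JOIN purchases c ON c.customer_id = p.id

Result:
id | name  | amount 
---+-------+--------
1  | Alice | 837.26 
2  | Carol | 1141.06
3  | Bob   | 618.3  
4  | Frank | 317.5  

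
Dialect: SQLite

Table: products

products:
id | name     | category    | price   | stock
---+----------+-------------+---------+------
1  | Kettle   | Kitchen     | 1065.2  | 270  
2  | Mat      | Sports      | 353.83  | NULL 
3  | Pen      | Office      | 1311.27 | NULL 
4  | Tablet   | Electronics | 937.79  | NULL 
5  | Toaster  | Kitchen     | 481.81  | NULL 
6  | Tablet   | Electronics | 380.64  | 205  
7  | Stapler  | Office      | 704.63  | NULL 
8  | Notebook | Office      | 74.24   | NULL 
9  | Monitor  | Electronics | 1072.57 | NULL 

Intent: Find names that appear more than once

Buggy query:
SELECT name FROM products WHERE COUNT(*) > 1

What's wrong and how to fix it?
Bug: WHERE can't reference COUNT(*); aggregates are computed after WHERE

Fix: GROUP BY name, then filter groups with HAVING COUNT(*) > 1

Corrected query:
SELECT name FROM products GROUP BY name HAVING COUNT(*) > 1

Result:
name  
------
Tablet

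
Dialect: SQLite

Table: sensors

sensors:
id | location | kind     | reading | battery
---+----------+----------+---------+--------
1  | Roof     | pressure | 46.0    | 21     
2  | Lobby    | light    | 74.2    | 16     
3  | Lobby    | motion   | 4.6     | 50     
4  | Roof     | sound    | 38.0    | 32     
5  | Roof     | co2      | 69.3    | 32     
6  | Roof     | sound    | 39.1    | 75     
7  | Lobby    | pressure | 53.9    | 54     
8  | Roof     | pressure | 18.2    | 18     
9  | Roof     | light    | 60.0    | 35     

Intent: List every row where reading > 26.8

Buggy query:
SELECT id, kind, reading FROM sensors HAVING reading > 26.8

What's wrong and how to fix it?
Bug: HAVING filters the output of aggregation, but this query has no GROUP BY and no aggregate functions, so SQLite rejects it (HAVING clause on a non-aggregate query); the condition here is per row

Fix: Replace HAVING with WHERE since the condition applies to individual rows

Corrected query:
SELECT id, kind, reading FROM sensors WHERE reading > 26.8

Result:
id | kind     | reading
---+----------+--------
1  | pressure | 46     
2  | light    | 74.2   
4  | sound    | 38     
5  | co2      | 69.3   
6  | sound    | 39.1   
7  | pressure | 53.9   
9  | light    | 60     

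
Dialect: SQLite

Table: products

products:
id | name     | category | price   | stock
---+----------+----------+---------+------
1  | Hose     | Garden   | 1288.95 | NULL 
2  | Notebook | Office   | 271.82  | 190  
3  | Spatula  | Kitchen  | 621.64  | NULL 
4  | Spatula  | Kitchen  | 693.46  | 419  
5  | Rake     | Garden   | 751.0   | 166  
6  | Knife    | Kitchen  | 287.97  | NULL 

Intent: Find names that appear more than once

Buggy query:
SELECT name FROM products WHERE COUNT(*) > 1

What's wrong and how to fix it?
Bug: WHERE can't reference COUNT(*); aggregates are computed after WHERE

Fix: Group first, then use HAVING for the count condition

Corrected query:
SELECT name FROM products GROUP BY name HAVING COUNT(*) > 1

Result:
name   
-------
Spatula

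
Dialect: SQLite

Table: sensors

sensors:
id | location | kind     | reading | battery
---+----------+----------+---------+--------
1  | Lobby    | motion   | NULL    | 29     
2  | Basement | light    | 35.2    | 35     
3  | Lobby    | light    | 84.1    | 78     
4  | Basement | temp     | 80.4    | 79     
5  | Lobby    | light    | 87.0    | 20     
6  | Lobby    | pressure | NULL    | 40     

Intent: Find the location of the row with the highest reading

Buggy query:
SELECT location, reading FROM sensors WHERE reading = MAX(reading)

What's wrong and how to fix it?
Bug: MAX(reading) is an aggregate and cannot be used directly in WHERE

Fix: Use a subquery: WHERE reading = (SELECT MAX(reading) FROM sensors)

Corrected query:
SELECT location, reading FROM sensors WHERE reading = (SELECT MAX(reading) FROM sensors)

Result:
location | reading
---------+--------
Lobby    | 87     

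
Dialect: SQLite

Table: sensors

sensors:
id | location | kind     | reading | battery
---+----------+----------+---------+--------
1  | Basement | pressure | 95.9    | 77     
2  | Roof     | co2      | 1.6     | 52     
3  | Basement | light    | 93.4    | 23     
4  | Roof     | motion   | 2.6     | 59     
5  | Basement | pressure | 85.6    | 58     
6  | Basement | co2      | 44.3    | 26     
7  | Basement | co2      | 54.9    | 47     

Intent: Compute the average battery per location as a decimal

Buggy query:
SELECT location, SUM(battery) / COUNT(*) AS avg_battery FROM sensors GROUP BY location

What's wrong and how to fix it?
Bug: SUM(battery) and COUNT(*) are both integers; the division truncates the fractional part

Fix: Cast one side to REAL so the division keeps the fractional part

Corrected query:
SELECT location, SUM(battery) * 1.0 / COUNT(*) AS avg_battery FROM sensors GROUP BY location

Result:
location | avg_battery
---------+------------
Basement | 46.2       
Roof     | 55.5       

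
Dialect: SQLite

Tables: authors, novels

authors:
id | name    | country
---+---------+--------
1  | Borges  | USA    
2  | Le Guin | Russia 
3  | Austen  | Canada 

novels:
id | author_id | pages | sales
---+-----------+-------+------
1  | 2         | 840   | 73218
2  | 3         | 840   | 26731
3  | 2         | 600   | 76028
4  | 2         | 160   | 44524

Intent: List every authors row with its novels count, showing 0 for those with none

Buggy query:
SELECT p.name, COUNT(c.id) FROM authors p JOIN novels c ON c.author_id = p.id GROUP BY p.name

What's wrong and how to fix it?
Bug: An inner join excludes parents with zero children

Fix: Switch to LEFT JOIN to retain unmatched parent rows

Corrected query:
SELECT p.name, COUNT(c.id) FROM authors p LEFT JOIN novels c ON c.author_id = p.id GROUP BY p.name

Result:
name    | COUNT(c.id)
--------+------------
Austen  | 1          
Borges  | 0          
Le Guin | 3          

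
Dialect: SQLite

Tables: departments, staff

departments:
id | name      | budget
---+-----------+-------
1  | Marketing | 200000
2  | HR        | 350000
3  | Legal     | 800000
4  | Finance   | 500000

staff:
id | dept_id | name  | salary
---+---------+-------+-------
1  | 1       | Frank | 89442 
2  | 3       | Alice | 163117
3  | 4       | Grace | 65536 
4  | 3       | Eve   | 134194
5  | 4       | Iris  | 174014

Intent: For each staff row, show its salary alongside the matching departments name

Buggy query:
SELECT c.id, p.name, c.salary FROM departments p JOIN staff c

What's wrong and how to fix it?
Bug: JOIN with no ON clause produces a cartesian product; every staff row pairs with every departments row

Fix: Add ON c.dept_id = p.id to the JOIN

Corrected query:
SELECT c.id, p.name, c.salary FROM departments p JOIN staff c ON c.dept_id = p.id

Result:
id | name      | salary
---+-----------+-------
1  | Marketing | 89442 
2  | Legal     | 163117
3  | Finance   | 65536 
4  | Legal     | 134194
5  | Finance   | 174014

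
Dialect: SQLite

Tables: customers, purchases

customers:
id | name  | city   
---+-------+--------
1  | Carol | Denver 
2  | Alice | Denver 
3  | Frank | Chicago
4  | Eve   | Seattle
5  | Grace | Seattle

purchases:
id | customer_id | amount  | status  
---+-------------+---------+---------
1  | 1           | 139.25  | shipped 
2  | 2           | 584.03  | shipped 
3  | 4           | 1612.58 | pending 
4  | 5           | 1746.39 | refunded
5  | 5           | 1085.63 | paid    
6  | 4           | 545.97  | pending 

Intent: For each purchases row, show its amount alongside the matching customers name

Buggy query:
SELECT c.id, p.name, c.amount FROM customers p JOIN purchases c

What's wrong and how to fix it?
Bug: JOIN with no ON clause produces a cartesian product; every purchases row pairs with every customers row

Fix: Specify the join condition linking the foreign key to the parent id

Corrected query:
SELECT c.id, p.name, c.amount FROM customers p JOIN purchases c ON c.customer_id = p.id

Result:
id | name  | amount 
---+-------+--------
1  | Carol | 139.25 
2  | Alice | 584.03 
3  | Eve   | 1612.58
4  | Grace | 1746.39
5  | Grace | 1085.63
6  | Eve   | 545.97 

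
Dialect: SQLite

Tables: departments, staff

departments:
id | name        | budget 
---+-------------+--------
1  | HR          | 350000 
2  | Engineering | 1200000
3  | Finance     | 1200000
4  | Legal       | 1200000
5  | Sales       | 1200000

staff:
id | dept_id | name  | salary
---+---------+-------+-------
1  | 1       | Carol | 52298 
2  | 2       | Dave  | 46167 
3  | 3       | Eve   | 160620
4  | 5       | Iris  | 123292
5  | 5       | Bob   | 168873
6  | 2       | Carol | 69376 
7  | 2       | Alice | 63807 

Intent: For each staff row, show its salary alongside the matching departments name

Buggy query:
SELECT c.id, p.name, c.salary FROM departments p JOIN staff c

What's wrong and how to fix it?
Bug: JOIN with no ON clause produces a cartesian product; every staff row pairs with every departments row

Fix: Specify the join condition linking the foreign key to the parent id

Corrected query:
SELECT c.id, p.name, c.salary FROM departments p JOIN staff c ON c.dept_id = p.id

Result:
id | name        | salary
---+-------------+-------
1  | HR          | 52298 
2  | Engineering | 46167 
3  | Finance     | 160620
4  | Sales       | 123292
5  | Sales       | 168873
6  | Engineering | 69376 
7  | Engineering | 63807 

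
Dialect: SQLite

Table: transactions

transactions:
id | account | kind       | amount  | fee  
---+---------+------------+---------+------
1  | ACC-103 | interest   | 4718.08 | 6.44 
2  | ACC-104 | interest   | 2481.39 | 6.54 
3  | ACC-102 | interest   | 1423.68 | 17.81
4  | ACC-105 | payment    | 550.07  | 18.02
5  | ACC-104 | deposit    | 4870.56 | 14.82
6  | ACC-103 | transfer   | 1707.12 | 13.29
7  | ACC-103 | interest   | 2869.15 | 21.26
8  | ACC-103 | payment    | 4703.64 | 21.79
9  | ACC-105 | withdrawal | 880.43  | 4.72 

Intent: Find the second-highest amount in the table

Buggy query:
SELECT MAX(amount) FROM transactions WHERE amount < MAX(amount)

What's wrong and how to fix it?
Bug: The inner MAX is an aggregate inside WHERE, which is not allowed

Fix: Compute the overall MAX in a subquery, then take MAX of rows below it

Corrected query:
SELECT MAX(amount) FROM transactions WHERE amount < (SELECT MAX(amount) FROM transactions)

Result:
MAX(amount)
-----------
4718.08    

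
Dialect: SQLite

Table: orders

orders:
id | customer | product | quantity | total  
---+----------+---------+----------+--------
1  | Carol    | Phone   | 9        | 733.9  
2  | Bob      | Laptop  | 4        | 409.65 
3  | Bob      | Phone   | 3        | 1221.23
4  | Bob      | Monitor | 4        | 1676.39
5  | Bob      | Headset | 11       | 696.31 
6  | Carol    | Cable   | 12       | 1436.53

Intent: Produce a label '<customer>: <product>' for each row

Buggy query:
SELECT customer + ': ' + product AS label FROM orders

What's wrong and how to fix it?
Bug: SQLite uses || for string concatenation; + coerces text to numbers (yielding 0)

Fix: Replace + with || to concatenate text

Corrected query:
SELECT customer || ': ' || product AS label FROM orders

Result:
label       
------------
Carol: Phone
Bob: Laptop 
Bob: Phone  
Bob: Monitor
Bob: Headset
Carol: Cable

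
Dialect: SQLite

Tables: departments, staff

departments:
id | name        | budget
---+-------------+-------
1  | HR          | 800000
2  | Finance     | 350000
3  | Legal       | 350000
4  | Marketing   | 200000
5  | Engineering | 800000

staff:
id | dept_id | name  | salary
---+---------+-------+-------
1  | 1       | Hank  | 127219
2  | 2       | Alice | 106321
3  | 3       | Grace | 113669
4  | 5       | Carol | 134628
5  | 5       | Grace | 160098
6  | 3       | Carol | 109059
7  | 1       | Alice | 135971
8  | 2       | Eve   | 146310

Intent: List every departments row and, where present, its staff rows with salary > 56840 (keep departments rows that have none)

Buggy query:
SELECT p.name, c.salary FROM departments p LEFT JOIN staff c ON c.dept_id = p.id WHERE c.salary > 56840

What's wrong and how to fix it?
Bug: A WHERE condition on the right-hand table after LEFT JOIN drops unmatched parents

Fix: Move the right-table condition into the ON clause so unmatched parents are kept

Corrected query:
SELECT p.name, c.salary FROM departments p LEFT JOIN staff c ON c.dept_id = p.id AND c.salary > 56840

Result:
name        | salary
------------+-------
HR          | 127219
HR          | 135971
Finance     | 106321
Finance     | 146310
Legal       | 109059
Legal       | 113669
Marketing   | NULL  
Engineering | 134628
Engineering | 160098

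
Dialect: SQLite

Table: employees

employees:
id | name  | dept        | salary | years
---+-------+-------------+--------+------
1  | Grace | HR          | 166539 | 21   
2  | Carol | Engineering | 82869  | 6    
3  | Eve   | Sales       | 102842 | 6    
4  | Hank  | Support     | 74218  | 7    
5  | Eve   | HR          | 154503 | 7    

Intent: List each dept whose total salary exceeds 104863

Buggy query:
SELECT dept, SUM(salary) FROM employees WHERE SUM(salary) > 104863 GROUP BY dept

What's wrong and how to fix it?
Bug: SUM(salary) is an aggregate, but WHERE filters rows before aggregation

Fix: Use HAVING (which filters groups after aggregation) instead of WHERE

Corrected query:
SELECT dept, SUM(salary) FROM employees GROUP BY dept HAVING SUM(salary) > 104863

Result:
dept | SUM(salary)
-----+------------
HR   | 321042     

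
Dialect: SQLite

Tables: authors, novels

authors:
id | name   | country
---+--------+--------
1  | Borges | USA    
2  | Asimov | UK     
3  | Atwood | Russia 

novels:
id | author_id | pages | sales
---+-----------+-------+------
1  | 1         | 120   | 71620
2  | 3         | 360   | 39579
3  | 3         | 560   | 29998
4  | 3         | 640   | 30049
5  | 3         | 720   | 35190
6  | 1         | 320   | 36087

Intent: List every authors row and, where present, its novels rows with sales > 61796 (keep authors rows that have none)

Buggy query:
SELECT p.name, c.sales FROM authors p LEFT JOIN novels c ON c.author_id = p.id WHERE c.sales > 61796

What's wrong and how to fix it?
Bug: A WHERE condition on the right-hand table after LEFT JOIN drops unmatched parents

Fix: Put 'c.sales > 61796' in the JOIN's ON clause instead of WHERE

Corrected query:
SELECT p.name, c.sales FROM authors p LEFT JOIN novels c ON c.author_id = p.id AND c.sales > 61796

Result:
name   | sales
-------+------
Borges | 71620
Asimov | NULL 
Atwood | NULL 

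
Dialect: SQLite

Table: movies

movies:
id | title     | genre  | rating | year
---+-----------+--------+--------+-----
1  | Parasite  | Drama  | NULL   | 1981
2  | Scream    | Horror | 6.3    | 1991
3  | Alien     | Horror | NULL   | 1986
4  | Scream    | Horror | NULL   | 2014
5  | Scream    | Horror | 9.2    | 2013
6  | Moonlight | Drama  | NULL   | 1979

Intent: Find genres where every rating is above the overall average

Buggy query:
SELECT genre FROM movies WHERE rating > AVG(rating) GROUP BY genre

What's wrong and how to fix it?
Bug: WHERE evaluates per row before aggregation, so AVG() is unavailable

Fix: Compute the overall average in a scalar subquery and compare each group's MIN against it in HAVING

Corrected query:
SELECT genre FROM movies GROUP BY genre HAVING MIN(rating) > (SELECT AVG(rating) FROM movies)

Result:
(no rows)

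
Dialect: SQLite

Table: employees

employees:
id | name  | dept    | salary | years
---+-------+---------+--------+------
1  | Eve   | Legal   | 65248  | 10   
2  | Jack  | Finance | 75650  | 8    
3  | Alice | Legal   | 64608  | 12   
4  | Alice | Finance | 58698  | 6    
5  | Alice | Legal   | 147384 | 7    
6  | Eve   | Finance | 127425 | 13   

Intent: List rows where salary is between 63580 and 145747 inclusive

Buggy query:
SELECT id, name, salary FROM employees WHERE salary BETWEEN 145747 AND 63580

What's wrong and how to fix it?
Bug: BETWEEN expects the lower bound first; with 145747 AND 63580 the range is empty

Fix: Swap the bounds so the smaller value comes first

Corrected query:
SELECT id, name, salary FROM employees WHERE salary BETWEEN 63580 AND 145747

Result:
id | name  | salary
---+-------+-------
1  | Eve   | 65248 
2  | Jack  | 75650 
3  | Alice | 64608 
6  | Eve   | 127425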